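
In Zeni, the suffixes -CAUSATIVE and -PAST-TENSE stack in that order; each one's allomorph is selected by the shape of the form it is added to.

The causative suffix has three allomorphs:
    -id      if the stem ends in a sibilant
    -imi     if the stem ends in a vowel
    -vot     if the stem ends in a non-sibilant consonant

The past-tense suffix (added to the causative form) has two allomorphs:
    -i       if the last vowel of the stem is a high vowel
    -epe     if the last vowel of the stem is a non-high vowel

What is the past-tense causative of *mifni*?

Since the final sound of *mifni* is /i/ (a vowel), it takes -imi, giving *mifniimi*.
The last vowel of the causative form *mifniimi* is /i/, which is a high vowel, so the past-tense suffix is -i, giving *mifniimii*.

mifniimii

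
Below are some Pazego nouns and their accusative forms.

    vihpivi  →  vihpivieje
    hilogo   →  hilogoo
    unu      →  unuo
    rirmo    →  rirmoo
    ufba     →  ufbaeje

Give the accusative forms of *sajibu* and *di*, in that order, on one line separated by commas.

The alternation tracks the last vowel of the stem — -o when the last vowel of the stem is a rounded vowel (*hilogo*, *unu*, *rirmo*); -eje when the last vowel of the stem is an unrounded vowel (*vihpivi*, *ufba*).
The last vowel of *sajibu* is /u/, which is a rounded vowel, so the suffix is -o, giving *sajibuo*.
Since the last vowel of *di* is /i/ (an unrounded vowel), it takes -eje, giving *dieje*.

sajibuo, dieje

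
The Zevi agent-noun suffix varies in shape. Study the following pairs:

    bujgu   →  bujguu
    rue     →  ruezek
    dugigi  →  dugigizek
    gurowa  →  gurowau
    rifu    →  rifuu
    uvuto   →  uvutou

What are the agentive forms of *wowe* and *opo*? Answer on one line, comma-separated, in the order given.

wowezek, opou

The alternation tracks the last vowel of the stem — -zek when the last vowel of the stem is a front vowel (*rue*, *dugigi*); -u when the last vowel of the stem is a back vowel (*bujgu*, *gurowa*, *rifu*, *uvuto*).
*wowe*: last vowel = /e/, a front vowel → -zek → *wowezek*.
The last vowel of *opo* is /o/, which is a back vowel, so the suffix is -u, giving *opou*.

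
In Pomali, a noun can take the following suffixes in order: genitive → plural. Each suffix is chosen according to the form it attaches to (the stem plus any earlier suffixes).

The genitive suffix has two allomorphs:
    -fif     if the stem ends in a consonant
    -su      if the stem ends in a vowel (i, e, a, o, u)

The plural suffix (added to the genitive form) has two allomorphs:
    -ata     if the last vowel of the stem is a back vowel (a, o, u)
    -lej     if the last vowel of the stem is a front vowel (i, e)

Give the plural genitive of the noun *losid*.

losidfiflej

*losid*: final sound = /d/, a consonant → -fif → *losidfif*.
Since the last vowel of the genitive form *losidfif* is /i/ (a front vowel), it takes -lej, giving *losidfiflej*.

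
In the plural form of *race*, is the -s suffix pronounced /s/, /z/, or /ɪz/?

/ɪz/

The stem *race* ends in a sibilant (/s, z, ʃ, ʒ, tʃ, dʒ/).
The plural suffix surfaces as /ɪz/ after sibilants, /s/ after other voiceless consonants, and /z/ after other voiced sounds.
So the plural -s on *race* is pronounced /ɪz/.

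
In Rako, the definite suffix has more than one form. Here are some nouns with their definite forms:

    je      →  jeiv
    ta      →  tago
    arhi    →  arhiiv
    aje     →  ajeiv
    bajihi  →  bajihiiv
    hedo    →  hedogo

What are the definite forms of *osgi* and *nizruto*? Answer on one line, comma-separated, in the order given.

The suffix is conditioned by the last vowel: -iv when the last vowel of the stem is a front vowel (*je*, *arhi*, *aje*, *bajihi*); -go when the last vowel of the stem is a back vowel (*ta*, *hedo*).
The last vowel of *osgi* is /i/, which is a front vowel, so the suffix is -iv, giving *osgiiv*.
*nizruto*: last vowel = /o/, a back vowel → -go → *nizrutogo*.

osgiiv, nizrutogo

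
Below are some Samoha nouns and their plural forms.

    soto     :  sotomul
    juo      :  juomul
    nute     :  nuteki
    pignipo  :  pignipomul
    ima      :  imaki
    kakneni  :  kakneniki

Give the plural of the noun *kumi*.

Looking at the last vowel of each stem: -mul when the last vowel of the stem is a rounded vowel (*soto*, *juo*, *pignipo*); -ki when the last vowel of the stem is an unrounded vowel (*nute*, *ima*, *kakneni*).
*kumi*: last vowel = /i/, an unrounded vowel → -ki → *kumiki*.

kumiki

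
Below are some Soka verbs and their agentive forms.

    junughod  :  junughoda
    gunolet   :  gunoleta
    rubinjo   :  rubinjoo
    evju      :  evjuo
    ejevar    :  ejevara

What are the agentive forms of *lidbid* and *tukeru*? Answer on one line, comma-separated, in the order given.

lidbida, tukeruo

The suffix is conditioned by the final sound: -a when the stem ends in a consonant (*junughod*, *gunolet*, *ejevar*); -o when the stem ends in a vowel (*rubinjo*, *evju*).
*lidbid* — final sound /d/ (a consonant) → -a → *lidbida*.
*tukeru*: final sound = /u/, a vowel → -o → *tukeruo*.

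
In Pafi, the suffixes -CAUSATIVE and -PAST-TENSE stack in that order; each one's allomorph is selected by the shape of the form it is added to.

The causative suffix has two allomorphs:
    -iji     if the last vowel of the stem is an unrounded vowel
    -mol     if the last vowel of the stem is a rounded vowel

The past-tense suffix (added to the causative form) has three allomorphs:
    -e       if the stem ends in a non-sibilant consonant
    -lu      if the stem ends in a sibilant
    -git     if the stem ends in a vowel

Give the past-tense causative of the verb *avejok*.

avejokmole

*avejok*: last vowel = /o/, a rounded vowel → -mol → *avejokmol*.
The causative form *avejokmol* — final sound /l/ (a non-sibilant consonant) → -e → *avejokmole*.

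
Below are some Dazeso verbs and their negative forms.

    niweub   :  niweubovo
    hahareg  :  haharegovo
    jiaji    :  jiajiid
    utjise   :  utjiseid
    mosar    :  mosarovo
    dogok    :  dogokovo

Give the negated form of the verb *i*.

iid

The alternation tracks the final sound of the stem — -ovo when the stem ends in a consonant (*niweub*, *hahareg*, *mosar*, *dogok*); -id when the stem ends in a vowel (*jiaji*, *utjise*).
*i* — final sound /i/ (a vowel) → -id → *iid*.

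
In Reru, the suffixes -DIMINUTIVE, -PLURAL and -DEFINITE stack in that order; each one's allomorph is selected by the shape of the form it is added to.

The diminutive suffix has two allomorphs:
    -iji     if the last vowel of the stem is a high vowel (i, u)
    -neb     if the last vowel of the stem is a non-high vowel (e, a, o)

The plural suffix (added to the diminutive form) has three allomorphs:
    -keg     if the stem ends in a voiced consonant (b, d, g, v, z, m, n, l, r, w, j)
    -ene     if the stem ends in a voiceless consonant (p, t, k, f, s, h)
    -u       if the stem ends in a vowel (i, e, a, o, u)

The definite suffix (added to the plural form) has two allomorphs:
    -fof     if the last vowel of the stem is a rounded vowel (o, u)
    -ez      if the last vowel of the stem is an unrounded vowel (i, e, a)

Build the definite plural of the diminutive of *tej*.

Since the last vowel of *tej* is /e/ (a non-high vowel), it takes -neb, giving *tejneb*.
The diminutive form *tejneb*: final sound = /b/, a voiced consonant → -keg → *tejnebkeg*.
Since the last vowel of the plural form *tejnebkeg* is /e/ (an unrounded vowel), it takes -ez, giving *tejnebkegez*.

tejnebkegez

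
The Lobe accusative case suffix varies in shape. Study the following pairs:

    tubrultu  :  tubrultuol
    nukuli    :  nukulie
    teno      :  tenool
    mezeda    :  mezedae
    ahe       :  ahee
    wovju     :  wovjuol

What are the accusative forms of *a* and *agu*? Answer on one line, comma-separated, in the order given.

ae, aguol

The pattern is rounding harmony: -ol when the last vowel of the stem is a rounded vowel (*tubrultu*, *teno*, *wovju*); -e when the last vowel of the stem is an unrounded vowel (*nukuli*, *mezeda*, *ahe*).
Since the last vowel of *a* is /a/ (an unrounded vowel), it takes -e, giving *ae*.
The last vowel of *agu* is /u/, which is a rounded vowel, so the suffix is -ol, giving *aguol*.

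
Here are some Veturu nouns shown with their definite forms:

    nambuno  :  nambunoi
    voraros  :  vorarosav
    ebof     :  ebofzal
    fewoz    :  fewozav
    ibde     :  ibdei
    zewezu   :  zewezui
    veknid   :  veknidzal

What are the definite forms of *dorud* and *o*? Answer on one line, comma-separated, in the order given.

dorudzal, oi

The alternation tracks the final sound of the stem — -av when the stem ends in a sibilant (*voraros*, *fewoz*); -zal when the stem ends in a non-sibilant consonant (*ebof*, *veknid*); -i when the stem ends in a vowel (*nambuno*, *ibde*, *zewezu*).
The final sound of *dorud* is /d/, which is a non-sibilant consonant, so the suffix is -zal, giving *dorudzal*.
The final sound of *o* is /o/, which is a vowel, so the suffix is -i, giving *oi*.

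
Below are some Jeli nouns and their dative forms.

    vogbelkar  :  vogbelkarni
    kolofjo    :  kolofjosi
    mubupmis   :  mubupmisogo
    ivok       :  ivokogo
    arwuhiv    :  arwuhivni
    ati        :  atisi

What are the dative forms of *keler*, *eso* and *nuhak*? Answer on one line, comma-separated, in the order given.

kelerni, esosi, nuhakogo

The alternation tracks the final sound of the stem — -ogo when the stem ends in a voiceless consonant (*mubupmis*, *ivok*); -ni when the stem ends in a voiced consonant (*vogbelkar*, *arwuhiv*); -si when the stem ends in a vowel (*kolofjo*, *ati*).
Since the final sound of *keler* is /r/ (a voiced consonant), it takes -ni, giving *kelerni*.
*eso* — final sound /o/ (a vowel) → -si → *esosi*.
Since the final sound of *nuhak* is /k/ (a voiceless consonant), it takes -ogo, giving *nuhakogo*.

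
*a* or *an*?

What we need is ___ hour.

The indefinite article is chosen by the initial *sound* of the following word, not its spelling.
*hour* begins with the sound /aʊ/ (silent h) — a vowel sound.
So the article is *an*: What we need is an hour.

an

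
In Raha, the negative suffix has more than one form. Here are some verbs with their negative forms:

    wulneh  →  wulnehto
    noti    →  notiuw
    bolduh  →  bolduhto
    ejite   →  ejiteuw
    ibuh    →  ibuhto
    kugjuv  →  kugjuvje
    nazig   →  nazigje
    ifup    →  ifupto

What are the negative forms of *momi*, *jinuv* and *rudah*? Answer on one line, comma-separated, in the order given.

The pattern is voicing of the final sound: -to when the stem ends in a voiceless consonant (*wulneh*, *bolduh*, *ibuh*, *ifup*); -je when the stem ends in a voiced consonant (*kugjuv*, *nazig*); -uw when the stem ends in a vowel (*noti*, *ejite*).
Since the final sound of *momi* is /i/ (a vowel), it takes -uw, giving *momiuw*.
Since the final sound of *jinuv* is /v/ (a voiced consonant), it takes -je, giving *jinuvje*.
*rudah*: final sound = /h/, a voiceless consonant → -to → *rudahto*.

momiuw, jinuvje, rudahto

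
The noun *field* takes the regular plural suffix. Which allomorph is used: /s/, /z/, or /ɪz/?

/z/

The stem *field* ends in a voiced non-sibilant sound.
The plural suffix surfaces as /ɪz/ after sibilants, /s/ after other voiceless consonants, and /z/ after other voiced sounds.
So the plural -s on *field* is pronounced /z/.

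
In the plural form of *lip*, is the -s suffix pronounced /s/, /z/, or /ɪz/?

/s/

The stem *lip* ends in a voiceless non-sibilant consonant.
The plural suffix surfaces as /ɪz/ after sibilants, /s/ after other voiceless consonants, and /z/ after other voiced sounds.
So the plural -s on *lip* is pronounced /s/.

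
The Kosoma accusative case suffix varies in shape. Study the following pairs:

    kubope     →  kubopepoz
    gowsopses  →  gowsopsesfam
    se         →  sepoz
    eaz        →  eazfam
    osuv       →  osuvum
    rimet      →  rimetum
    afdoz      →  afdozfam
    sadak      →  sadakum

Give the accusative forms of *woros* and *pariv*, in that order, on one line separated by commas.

The alternation tracks the final sound of the stem — -fam when the stem ends in a sibilant (*gowsopses*, *eaz*, *afdoz*); -um when the stem ends in a non-sibilant consonant (*osuv*, *rimet*, *sadak*); -poz when the stem ends in a vowel (*kubope*, *se*).
The final sound of *woros* is /s/, which is a sibilant, so the suffix is -fam, giving *worosfam*.
Since the final sound of *pariv* is /v/ (a non-sibilant consonant), it takes -um, giving *parivum*.

worosfam, parivum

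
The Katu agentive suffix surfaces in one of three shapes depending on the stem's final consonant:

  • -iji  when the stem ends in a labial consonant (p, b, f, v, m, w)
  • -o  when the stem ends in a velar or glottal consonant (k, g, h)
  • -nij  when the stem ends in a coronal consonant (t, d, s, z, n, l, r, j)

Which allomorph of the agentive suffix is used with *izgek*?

Since the final consonant of *izgek* is /k/ (velar/glottal), it takes -o.

-o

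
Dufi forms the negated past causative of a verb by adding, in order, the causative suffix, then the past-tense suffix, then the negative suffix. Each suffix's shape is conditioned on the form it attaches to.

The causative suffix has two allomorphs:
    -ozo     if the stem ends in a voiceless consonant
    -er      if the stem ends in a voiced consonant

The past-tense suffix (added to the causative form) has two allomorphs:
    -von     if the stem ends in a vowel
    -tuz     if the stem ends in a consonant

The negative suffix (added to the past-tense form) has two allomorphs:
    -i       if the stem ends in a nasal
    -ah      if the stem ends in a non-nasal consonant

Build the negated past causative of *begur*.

Since the final consonant of *begur* is /r/ (voiced), it takes -er, giving *begurer*.
Since the final sound of the causative form *begurer* is /r/ (a consonant), it takes -tuz, giving *begurertuz*.
The final consonant of the past-tense form *begurertuz* is /z/, which is non-nasal, so the negative suffix is -ah, giving *begurertuzah*.

begurertuzah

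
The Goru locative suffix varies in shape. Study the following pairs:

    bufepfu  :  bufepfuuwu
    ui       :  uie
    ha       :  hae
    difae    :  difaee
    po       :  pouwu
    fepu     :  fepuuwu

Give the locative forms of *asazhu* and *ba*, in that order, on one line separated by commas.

asazhuuwu, bae

The suffix is conditioned by the last vowel: -uwu when the last vowel of the stem is a rounded vowel (*bufepfu*, *po*, *fepu*); -e when the last vowel of the stem is an unrounded vowel (*ui*, *ha*, *difae*).
*asazhu* — last vowel /u/ (a rounded vowel) → -uwu → *asazhuuwu*.
The last vowel of *ba* is /a/, which is an unrounded vowel, so the suffix is -e, giving *bae*.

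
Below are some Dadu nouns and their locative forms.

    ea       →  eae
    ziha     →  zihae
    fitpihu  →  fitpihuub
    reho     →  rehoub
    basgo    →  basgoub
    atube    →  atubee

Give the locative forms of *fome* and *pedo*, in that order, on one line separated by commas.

fomee, pedoub

Looking at the last vowel of each stem: -ub when the last vowel of the stem is a rounded vowel (*fitpihu*, *reho*, *basgo*); -e when the last vowel of the stem is an unrounded vowel (*ea*, *ziha*, *atube*).
The last vowel of *fome* is /e/, which is an unrounded vowel, so the suffix is -e, giving *fomee*.
The last vowel of *pedo* is /o/, which is a rounded vowel, so the suffix is -ub, giving *pedoub*.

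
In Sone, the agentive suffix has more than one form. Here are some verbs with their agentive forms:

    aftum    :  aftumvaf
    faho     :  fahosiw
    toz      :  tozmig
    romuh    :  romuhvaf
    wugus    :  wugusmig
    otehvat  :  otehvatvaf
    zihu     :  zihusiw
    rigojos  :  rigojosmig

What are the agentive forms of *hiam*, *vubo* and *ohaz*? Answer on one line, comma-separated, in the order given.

The suffix is conditioned by the final sound: -mig when the stem ends in a sibilant (*toz*, *wugus*, *rigojos*); -vaf when the stem ends in a non-sibilant consonant (*aftum*, *romuh*, *otehvat*); -siw when the stem ends in a vowel (*faho*, *zihu*).
Since the final sound of *hiam* is /m/ (a non-sibilant consonant), it takes -vaf, giving *hiamvaf*.
*vubo*: final sound = /o/, a vowel → -siw → *vubosiw*.
Since the final sound of *ohaz* is /z/ (a sibilant), it takes -mig, giving *ohazmig*.

hiamvaf, vubosiw, ohazmig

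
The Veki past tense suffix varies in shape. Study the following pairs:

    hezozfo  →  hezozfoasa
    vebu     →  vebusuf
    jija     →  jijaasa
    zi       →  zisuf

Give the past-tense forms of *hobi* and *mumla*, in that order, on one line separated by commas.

Looking at the last vowel of each stem: -suf when the last vowel of the stem is a high vowel (*vebu*, *zi*); -asa when the last vowel of the stem is a non-high vowel (*hezozfo*, *jija*).
*hobi* — last vowel /i/ (a high vowel) → -suf → *hobisuf*.
Since the last vowel of *mumla* is /a/ (a non-high vowel), it takes -asa, giving *mumlaasa*.

hobisuf, mumlaasa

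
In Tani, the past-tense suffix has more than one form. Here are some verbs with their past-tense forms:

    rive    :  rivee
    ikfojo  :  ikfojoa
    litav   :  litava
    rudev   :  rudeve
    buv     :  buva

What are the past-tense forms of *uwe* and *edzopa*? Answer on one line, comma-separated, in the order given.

The suffix is conditioned by the last vowel: -e when the last vowel of the stem is a front vowel (*rive*, *rudev*); -a when the last vowel of the stem is a back vowel (*ikfojo*, *litav*, *buv*).
Since the last vowel of *uwe* is /e/ (a front vowel), it takes -e, giving *uwee*.
*edzopa* — last vowel /a/ (a back vowel) → -a → *edzopaa*.

uwee, edzopaa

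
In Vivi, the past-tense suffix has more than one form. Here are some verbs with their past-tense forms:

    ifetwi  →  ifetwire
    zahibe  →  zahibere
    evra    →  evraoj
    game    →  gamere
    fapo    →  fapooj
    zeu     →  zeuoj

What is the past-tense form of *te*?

The alternation tracks the last vowel of the stem — -re when the last vowel of the stem is a front vowel (*ifetwi*, *zahibe*, *game*); -oj when the last vowel of the stem is a back vowel (*evra*, *fapo*, *zeu*).
*te* — last vowel /e/ (a front vowel) → -re → *tere*.

tere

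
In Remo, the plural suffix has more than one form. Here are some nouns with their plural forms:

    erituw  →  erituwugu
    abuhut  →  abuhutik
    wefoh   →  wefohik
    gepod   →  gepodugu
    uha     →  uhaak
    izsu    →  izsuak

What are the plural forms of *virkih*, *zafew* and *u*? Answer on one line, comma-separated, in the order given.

virkihik, zafewugu, uak

The pattern is voicing of the final sound: -ik when the stem ends in a voiceless consonant (*abuhut*, *wefoh*); -ugu when the stem ends in a voiced consonant (*erituw*, *gepod*); -ak when the stem ends in a vowel (*uha*, *izsu*).
Since the final sound of *virkih* is /h/ (a voiceless consonant), it takes -ik, giving *virkihik*.
Since the final sound of *zafew* is /w/ (a voiced consonant), it takes -ugu, giving *zafewugu*.
Since the final sound of *u* is /u/ (a vowel), it takes -ak, giving *uak*.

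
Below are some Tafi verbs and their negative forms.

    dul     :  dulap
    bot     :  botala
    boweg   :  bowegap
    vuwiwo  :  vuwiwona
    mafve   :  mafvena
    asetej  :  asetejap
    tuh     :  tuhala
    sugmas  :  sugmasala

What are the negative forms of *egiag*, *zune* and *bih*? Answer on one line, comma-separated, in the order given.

egiagap, zunena, bihala

The pattern is voicing of the final sound: -ala when the stem ends in a voiceless consonant (*bot*, *tuh*, *sugmas*); -ap when the stem ends in a voiced consonant (*dul*, *boweg*, *asetej*); -na when the stem ends in a vowel (*vuwiwo*, *mafve*).
*egiag*: final sound = /g/, a voiced consonant → -ap → *egiagap*.
*zune*: final sound = /e/, a vowel → -na → *zunena*.
*bih* — final sound /h/ (a voiceless consonant) → -ala → *bihala*.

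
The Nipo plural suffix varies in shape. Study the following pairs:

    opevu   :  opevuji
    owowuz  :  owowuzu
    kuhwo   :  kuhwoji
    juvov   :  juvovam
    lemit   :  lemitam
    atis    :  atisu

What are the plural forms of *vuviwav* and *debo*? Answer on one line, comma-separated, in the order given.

vuviwavam, deboji

The suffix is conditioned by the final sound: -u when the stem ends in a sibilant (*owowuz*, *atis*); -am when the stem ends in a non-sibilant consonant (*juvov*, *lemit*); -ji when the stem ends in a vowel (*opevu*, *kuhwo*).
Since the final sound of *vuviwav* is /v/ (a non-sibilant consonant), it takes -am, giving *vuviwavam*.
*debo*: final sound = /o/, a vowel → -ji → *deboji*.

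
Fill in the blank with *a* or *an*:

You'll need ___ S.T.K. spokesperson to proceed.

an

The indefinite article is chosen by the initial *sound* of the following word, not its spelling.
The initialism *S.T.K.* is read letter by letter; the first letter, S, is pronounced /ɛs/, which begins with a vowel sound.
So the article is *an*: You'll need an S.T.K. spokesperson to proceed.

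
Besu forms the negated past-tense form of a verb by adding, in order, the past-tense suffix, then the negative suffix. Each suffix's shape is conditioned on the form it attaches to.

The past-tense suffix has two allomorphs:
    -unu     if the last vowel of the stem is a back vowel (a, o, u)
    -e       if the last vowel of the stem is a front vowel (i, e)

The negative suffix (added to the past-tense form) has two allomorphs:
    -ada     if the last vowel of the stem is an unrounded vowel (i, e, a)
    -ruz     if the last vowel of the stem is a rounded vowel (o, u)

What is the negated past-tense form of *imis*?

imiseada

*imis*: last vowel = /i/, a front vowel → -e → *imise*.
The past-tense form *imise*: last vowel = /e/, an unrounded vowel → -ada → *imiseada*.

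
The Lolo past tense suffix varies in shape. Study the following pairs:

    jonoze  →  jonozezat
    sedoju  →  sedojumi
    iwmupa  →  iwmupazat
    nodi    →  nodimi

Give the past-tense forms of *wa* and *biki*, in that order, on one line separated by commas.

The alternation tracks the last vowel of the stem — -mi when the last vowel of the stem is a high vowel (*sedoju*, *nodi*); -zat when the last vowel of the stem is a non-high vowel (*jonoze*, *iwmupa*).
*wa*: last vowel = /a/, a non-high vowel → -zat → *wazat*.
*biki*: last vowel = /i/, a high vowel → -mi → *bikimi*.

wazat, bikimi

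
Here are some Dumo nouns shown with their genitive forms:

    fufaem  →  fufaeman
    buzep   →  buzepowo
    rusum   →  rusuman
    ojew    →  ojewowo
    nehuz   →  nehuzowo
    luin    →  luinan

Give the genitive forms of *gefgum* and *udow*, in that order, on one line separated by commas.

The alternation tracks the final consonant of the stem — -an when the stem ends in a nasal (*fufaem*, *rusum*, *luin*); -owo when the stem ends in a non-nasal consonant (*buzep*, *ojew*, *nehuz*).
Since the final consonant of *gefgum* is /m/ (a nasal), it takes -an, giving *gefguman*.
*udow* — final consonant /w/ (non-nasal) → -owo → *udowowo*.

gefguman, udowowo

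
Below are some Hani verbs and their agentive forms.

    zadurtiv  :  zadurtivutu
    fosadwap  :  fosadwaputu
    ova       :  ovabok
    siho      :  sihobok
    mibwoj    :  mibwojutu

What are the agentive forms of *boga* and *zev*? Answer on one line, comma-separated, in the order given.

bogabok, zevutu

The suffix is conditioned by the final sound: -utu when the stem ends in a consonant (*zadurtiv*, *fosadwap*, *mibwoj*); -bok when the stem ends in a vowel (*ova*, *siho*).
*boga*: final sound = /a/, a vowel → -bok → *bogabok*.
*zev*: final sound = /v/, a consonant → -utu → *zevutu*.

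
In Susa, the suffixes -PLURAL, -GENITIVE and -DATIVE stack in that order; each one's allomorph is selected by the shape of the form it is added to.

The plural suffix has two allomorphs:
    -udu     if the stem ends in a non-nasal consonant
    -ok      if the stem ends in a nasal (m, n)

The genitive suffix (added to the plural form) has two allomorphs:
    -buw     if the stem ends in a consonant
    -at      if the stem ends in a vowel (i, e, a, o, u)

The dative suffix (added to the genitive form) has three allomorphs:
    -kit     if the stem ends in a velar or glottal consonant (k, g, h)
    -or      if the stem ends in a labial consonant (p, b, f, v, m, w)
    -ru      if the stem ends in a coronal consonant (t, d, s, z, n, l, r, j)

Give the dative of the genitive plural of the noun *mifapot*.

*mifapot*: final consonant = /t/, non-nasal → -udu → *mifapotudu*.
The plural form *mifapotudu* — final sound /u/ (a vowel) → -at → *mifapotuduat*.
Since the final consonant of the genitive form *mifapotuduat* is /t/ (coronal), it takes -ru, giving *mifapotuduatru*.

mifapotuduatru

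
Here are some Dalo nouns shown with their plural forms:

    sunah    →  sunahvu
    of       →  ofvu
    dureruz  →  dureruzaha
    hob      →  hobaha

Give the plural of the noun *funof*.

funofvu

The pattern is voicing of the final consonant: -vu when the stem ends in a voiceless consonant (*sunah*, *of*); -aha when the stem ends in a voiced consonant (*dureruz*, *hob*).
The final consonant of *funof* is /f/, which is voiceless, so the suffix is -vu, giving *funofvu*.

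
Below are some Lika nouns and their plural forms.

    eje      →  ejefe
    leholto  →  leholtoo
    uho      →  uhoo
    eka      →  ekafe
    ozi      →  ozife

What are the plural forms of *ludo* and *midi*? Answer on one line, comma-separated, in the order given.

ludoo, midife

The alternation tracks the last vowel of the stem — -o when the last vowel of the stem is a rounded vowel (*leholto*, *uho*); -fe when the last vowel of the stem is an unrounded vowel (*eje*, *eka*, *ozi*).
The last vowel of *ludo* is /o/, which is a rounded vowel, so the suffix is -o, giving *ludoo*.
*midi* — last vowel /i/ (an unrounded vowel) → -fe → *midife*.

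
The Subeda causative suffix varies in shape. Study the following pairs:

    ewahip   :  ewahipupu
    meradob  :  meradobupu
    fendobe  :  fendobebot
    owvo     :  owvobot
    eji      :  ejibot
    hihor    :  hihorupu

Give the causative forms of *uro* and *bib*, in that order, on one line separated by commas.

urobot, bibupu

The alternation tracks the final sound of the stem — -upu when the stem ends in a consonant (*ewahip*, *meradob*, *hihor*); -bot when the stem ends in a vowel (*fendobe*, *owvo*, *eji*).
*uro* — final sound /o/ (a vowel) → -bot → *urobot*.
The final sound of *bib* is /b/, which is a consonant, so the suffix is -upu, giving *bibupu*.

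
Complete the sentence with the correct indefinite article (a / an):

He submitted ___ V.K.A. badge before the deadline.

The indefinite article is chosen by the initial *sound* of the following word, not its spelling.
The initialism *V.K.A.* is read letter by letter; the first letter, V, is pronounced /viː/, which begins with a consonant sound.
So the article is *a*: He submitted a V.K.A. badge before the deadline.

a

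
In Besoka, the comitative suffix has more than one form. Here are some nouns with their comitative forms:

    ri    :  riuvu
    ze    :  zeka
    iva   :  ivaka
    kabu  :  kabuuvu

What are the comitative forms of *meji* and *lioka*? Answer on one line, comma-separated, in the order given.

The alternation tracks the last vowel of the stem — -uvu when the last vowel of the stem is a high vowel (*ri*, *kabu*); -ka when the last vowel of the stem is a non-high vowel (*ze*, *iva*).
The last vowel of *meji* is /i/, which is a high vowel, so the suffix is -uvu, giving *mejiuvu*.
The last vowel of *lioka* is /a/, which is a non-high vowel, so the suffix is -ka, giving *liokaka*.

mejiuvu, liokaka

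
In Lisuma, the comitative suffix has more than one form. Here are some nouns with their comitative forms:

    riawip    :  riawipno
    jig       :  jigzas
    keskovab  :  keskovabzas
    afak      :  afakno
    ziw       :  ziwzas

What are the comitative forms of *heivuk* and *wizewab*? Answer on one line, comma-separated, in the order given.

heivukno, wizewabzas

Looking at the final consonant of each stem: -no when the stem ends in a voiceless consonant (*riawip*, *afak*); -zas when the stem ends in a voiced consonant (*jig*, *keskovab*, *ziw*).
*heivuk* — final consonant /k/ (voiceless) → -no → *heivukno*.
The final consonant of *wizewab* is /b/, which is voiced, so the suffix is -zas, giving *wizewabzas*.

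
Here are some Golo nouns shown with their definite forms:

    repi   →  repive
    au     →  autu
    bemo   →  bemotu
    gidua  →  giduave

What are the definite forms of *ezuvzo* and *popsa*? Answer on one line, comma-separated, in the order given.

ezuvzotu, popsave

Looking at the last vowel of each stem: -tu when the last vowel of the stem is a rounded vowel (*au*, *bemo*); -ve when the last vowel of the stem is an unrounded vowel (*repi*, *gidua*).
Since the last vowel of *ezuvzo* is /o/ (a rounded vowel), it takes -tu, giving *ezuvzotu*.
Since the last vowel of *popsa* is /a/ (an unrounded vowel), it takes -ve, giving *popsave*.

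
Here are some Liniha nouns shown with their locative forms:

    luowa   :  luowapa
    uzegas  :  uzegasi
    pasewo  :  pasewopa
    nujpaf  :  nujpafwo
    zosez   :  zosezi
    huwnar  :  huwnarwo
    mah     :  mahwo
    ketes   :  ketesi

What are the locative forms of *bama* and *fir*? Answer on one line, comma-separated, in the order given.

The suffix is conditioned by the final sound: -i when the stem ends in a sibilant (*uzegas*, *zosez*, *ketes*); -wo when the stem ends in a non-sibilant consonant (*nujpaf*, *huwnar*, *mah*); -pa when the stem ends in a vowel (*luowa*, *pasewo*).
The final sound of *bama* is /a/, which is a vowel, so the suffix is -pa, giving *bamapa*.
*fir*: final sound = /r/, a non-sibilant consonant → -wo → *firwo*.

bamapa, firwo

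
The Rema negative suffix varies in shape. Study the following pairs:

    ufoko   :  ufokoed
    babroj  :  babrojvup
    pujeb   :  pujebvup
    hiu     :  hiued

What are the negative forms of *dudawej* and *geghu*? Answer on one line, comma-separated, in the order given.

dudawejvup, geghued

Looking at the final sound of each stem: -vup when the stem ends in a consonant (*babroj*, *pujeb*); -ed when the stem ends in a vowel (*ufoko*, *hiu*).
Since the final sound of *dudawej* is /j/ (a consonant), it takes -vup, giving *dudawejvup*.
Since the final sound of *geghu* is /u/ (a vowel), it takes -ed, giving *geghued*.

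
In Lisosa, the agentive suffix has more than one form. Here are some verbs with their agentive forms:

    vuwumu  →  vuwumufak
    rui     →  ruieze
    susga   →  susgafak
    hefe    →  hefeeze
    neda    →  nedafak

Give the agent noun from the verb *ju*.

jufak

The alternation tracks the last vowel of the stem — -eze when the last vowel of the stem is a front vowel (*rui*, *hefe*); -fak when the last vowel of the stem is a back vowel (*vuwumu*, *susga*, *neda*).
The last vowel of *ju* is /u/, which is a back vowel, so the suffix is -fak, giving *jufak*.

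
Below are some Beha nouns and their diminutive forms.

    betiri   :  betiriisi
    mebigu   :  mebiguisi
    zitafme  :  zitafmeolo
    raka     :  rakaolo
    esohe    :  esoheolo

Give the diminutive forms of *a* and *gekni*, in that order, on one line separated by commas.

aolo, gekniisi

The alternation tracks the last vowel of the stem — -isi when the last vowel of the stem is a high vowel (*betiri*, *mebigu*); -olo when the last vowel of the stem is a non-high vowel (*zitafme*, *raka*, *esohe*).
*a* — last vowel /a/ (a non-high vowel) → -olo → *aolo*.
*gekni* — last vowel /i/ (a high vowel) → -isi → *gekniisi*.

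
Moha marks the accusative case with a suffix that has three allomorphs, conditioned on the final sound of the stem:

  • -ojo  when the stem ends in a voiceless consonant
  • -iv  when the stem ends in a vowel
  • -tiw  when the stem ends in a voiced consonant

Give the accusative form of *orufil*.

The final sound of *orufil* is /l/, which is a voiced consonant, so the suffix is -tiw, giving *orufiltiw*.

orufiltiw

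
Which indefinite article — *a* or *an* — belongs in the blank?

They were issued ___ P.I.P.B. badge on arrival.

a

The indefinite article is chosen by the initial *sound* of the following word, not its spelling.
The initialism *P.I.P.B.* is read letter by letter; the first letter, P, is pronounced /piː/, which begins with a consonant sound.
So the article is *a*: They were issued a P.I.P.B. badge on arrival.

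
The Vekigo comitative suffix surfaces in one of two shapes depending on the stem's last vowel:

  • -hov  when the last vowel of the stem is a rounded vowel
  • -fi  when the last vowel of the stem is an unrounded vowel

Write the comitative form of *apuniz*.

apunizfi

Since the last vowel of *apuniz* is /i/ (an unrounded vowel), it takes -fi, giving *apunizfi*.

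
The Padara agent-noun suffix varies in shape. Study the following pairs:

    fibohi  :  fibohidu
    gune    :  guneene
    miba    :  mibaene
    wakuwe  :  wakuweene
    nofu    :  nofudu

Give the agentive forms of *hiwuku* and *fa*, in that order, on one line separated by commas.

hiwukudu, faene

The pattern is height harmony: -du when the last vowel of the stem is a high vowel (*fibohi*, *nofu*); -ene when the last vowel of the stem is a non-high vowel (*gune*, *miba*, *wakuwe*).
*hiwuku*: last vowel = /u/, a high vowel → -du → *hiwukudu*.
Since the last vowel of *fa* is /a/ (a non-high vowel), it takes -ene, giving *faene*.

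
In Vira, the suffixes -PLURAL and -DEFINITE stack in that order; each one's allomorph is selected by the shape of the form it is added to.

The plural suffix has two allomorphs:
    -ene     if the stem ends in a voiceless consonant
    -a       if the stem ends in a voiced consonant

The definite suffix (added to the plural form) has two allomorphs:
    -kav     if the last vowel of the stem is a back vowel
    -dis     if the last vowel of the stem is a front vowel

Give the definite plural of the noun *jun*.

Since the final consonant of *jun* is /n/ (voiced), it takes -a, giving *juna*.
Since the last vowel of the plural form *juna* is /a/ (a back vowel), it takes -kav, giving *junakav*.

junakav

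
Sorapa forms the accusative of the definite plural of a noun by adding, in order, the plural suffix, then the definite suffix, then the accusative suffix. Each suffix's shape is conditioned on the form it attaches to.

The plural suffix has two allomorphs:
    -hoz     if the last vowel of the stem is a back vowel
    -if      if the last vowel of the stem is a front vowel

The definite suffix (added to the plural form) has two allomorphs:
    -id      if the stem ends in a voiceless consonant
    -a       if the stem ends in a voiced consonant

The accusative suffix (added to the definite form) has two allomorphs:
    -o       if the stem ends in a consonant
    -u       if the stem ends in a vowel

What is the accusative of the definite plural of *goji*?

The last vowel of *goji* is /i/, which is a front vowel, so the plural suffix is -if, giving *gojiif*.
Since the final consonant of the plural form *gojiif* is /f/ (voiceless), it takes -id, giving *gojiifid*.
The definite form *gojiifid* — final sound /d/ (a consonant) → -o → *gojiifido*.

gojiifido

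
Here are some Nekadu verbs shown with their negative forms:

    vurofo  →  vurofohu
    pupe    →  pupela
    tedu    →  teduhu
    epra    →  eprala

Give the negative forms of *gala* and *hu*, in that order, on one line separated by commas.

galala, huhu

Looking at the last vowel of each stem: -hu when the last vowel of the stem is a rounded vowel (*vurofo*, *tedu*); -la when the last vowel of the stem is an unrounded vowel (*pupe*, *epra*).
*gala* — last vowel /a/ (an unrounded vowel) → -la → *galala*.
*hu*: last vowel = /u/, a rounded vowel → -hu → *huhu*.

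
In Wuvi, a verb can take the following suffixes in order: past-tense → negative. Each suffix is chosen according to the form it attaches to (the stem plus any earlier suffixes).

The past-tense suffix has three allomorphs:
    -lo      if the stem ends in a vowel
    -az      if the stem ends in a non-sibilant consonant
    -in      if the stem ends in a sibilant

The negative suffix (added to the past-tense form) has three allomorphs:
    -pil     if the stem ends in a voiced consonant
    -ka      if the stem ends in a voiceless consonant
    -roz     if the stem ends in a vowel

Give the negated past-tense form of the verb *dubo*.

Since the final sound of *dubo* is /o/ (a vowel), it takes -lo, giving *dubolo*.
The final sound of the past-tense form *dubolo* is /o/, which is a vowel, so the negative suffix is -roz, giving *duboloroz*.

duboloroz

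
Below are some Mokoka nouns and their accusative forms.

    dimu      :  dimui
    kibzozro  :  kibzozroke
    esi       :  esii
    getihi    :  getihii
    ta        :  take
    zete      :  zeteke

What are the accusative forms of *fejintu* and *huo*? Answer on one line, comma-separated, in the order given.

fejintui, huoke

The alternation tracks the last vowel of the stem — -i when the last vowel of the stem is a high vowel (*dimu*, *esi*, *getihi*); -ke when the last vowel of the stem is a non-high vowel (*kibzozro*, *ta*, *zete*).
*fejintu*: last vowel = /u/, a high vowel → -i → *fejintui*.
The last vowel of *huo* is /o/, which is a non-high vowel, so the suffix is -ke, giving *huoke*.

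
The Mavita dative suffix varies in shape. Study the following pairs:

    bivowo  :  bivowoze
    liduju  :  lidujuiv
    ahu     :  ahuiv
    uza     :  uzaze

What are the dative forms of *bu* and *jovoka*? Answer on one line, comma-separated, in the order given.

Looking at the last vowel of each stem: -iv when the last vowel of the stem is a high vowel (*liduju*, *ahu*); -ze when the last vowel of the stem is a non-high vowel (*bivowo*, *uza*).
*bu* — last vowel /u/ (a high vowel) → -iv → *buiv*.
*jovoka* — last vowel /a/ (a non-high vowel) → -ze → *jovokaze*.

buiv, jovokaze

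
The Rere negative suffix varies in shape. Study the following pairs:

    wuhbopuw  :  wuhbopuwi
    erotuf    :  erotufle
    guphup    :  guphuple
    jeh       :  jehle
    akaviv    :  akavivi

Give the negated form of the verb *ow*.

The alternation tracks the final consonant of the stem — -le when the stem ends in a voiceless consonant (*erotuf*, *guphup*, *jeh*); -i when the stem ends in a voiced consonant (*wuhbopuw*, *akaviv*).
*ow*: final consonant = /w/, voiced → -i → *owi*.

owi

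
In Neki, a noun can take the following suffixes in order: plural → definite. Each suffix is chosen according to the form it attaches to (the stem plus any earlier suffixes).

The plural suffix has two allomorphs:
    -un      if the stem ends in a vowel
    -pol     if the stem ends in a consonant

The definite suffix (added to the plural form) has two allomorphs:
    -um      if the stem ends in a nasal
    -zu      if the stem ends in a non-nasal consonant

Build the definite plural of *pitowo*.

pitowounum

Since the final sound of *pitowo* is /o/ (a vowel), it takes -un, giving *pitowoun*.
The plural form *pitowoun*: final consonant = /n/, a nasal → -um → *pitowounum*.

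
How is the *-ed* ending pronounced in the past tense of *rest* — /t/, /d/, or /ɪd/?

The stem *rest* ends in /t/ or /d/.
The -ed suffix is realized as /ɪd/ after /t, d/; as /t/ after other voiceless consonants; and as /d/ after other voiced sounds.
So -ed on *rest* is pronounced /ɪd/.

/ɪd/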